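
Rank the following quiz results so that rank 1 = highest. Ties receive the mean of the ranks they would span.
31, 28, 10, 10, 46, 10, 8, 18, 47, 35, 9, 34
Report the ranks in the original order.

Sorted (descending): 47, 46, 35, 34, 31, 28, 18, 10, 10, 10, 9, 8
The 3 values of 10 occupy positions 8–10 → average rank 9.

5, 6, 9, 9, 2, 9, 12, 7, 1, 3, 11, 4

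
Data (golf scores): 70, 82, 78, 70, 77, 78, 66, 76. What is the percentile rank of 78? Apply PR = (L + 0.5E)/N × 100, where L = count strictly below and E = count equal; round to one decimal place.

75.0

N = 8.
Strictly below 78: 5. Equal to 78: 2.
PR = (5 + 0.5·2)/8 × 100 = 75.0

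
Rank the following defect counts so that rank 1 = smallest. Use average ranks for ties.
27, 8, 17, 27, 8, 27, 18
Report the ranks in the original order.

6, 1.5, 3, 6, 1.5, 6, 4

Sorted (ascending): 8, 8, 17, 18, 27, 27, 27
The 2 values of 8 occupy positions 1–2 → average rank (1+2)/2 = 1.5.
The 3 values of 27 occupy positions 5–7 → average rank 6.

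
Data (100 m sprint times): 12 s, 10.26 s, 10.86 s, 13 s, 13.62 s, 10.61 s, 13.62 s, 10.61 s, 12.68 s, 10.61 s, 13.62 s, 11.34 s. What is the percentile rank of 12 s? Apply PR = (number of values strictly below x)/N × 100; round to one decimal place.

N = 12.
Strictly below 12: 6. Equal to 12: 1.
PR = 6/12 × 100 = 50.0

50.0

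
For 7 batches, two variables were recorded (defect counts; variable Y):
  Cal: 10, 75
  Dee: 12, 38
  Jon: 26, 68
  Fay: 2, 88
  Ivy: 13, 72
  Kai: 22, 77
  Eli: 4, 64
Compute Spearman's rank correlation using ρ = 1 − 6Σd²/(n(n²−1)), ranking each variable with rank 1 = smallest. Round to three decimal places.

-0.179

Ranks of variable 1: 3, 4, 7, 1, 5, 6, 2
Ranks of variable 2: 5, 1, 3, 7, 4, 6, 2
d = r₁ − r₂: -2, 3, 4, -6, 1, 0, 0
d²: 4, 9, 16, 36, 1, 0, 0; Σd² = 66
ρ = 1 − 6·66/(7·48) = 1 − 396/336 = -0.179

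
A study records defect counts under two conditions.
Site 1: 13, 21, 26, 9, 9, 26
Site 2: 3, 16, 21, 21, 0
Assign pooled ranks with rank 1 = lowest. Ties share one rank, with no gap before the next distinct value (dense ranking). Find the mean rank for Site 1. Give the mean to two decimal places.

Sorted (ascending): 0, 3, 9, 9, 13, 16, 21, 21, 21, 26, 26
The 2 values of 9 share dense rank 3.
The 3 values of 21 share dense rank 6.
The 2 values of 26 share dense rank 7.
Remaining distinct values take the next consecutive integers.
Site 1 values → pooled ranks: 13→4, 21→6, 26→7, 9→3, 9→3, 26→7
Mean rank = (4 + 6 + 7 + 3 + 3 + 7) / 6 = 5.00

5.00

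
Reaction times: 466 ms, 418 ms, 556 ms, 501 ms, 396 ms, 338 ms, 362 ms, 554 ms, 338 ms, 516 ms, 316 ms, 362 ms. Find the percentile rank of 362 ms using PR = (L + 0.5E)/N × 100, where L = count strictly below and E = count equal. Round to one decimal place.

33.3

N = 12.
Strictly below 362: 3. Equal to 362: 2.
PR = (3 + 0.5·2)/12 × 100 = 33.3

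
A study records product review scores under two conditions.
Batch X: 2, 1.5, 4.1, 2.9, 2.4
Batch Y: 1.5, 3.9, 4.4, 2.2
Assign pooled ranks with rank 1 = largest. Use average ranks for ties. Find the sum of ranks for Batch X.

Sorted (descending): 4.4, 4.1, 3.9, 2.9, 2.4, 2.2, 2, 1.5, 1.5
The 2 values of 1.5 occupy positions 8–9 → average rank (8+9)/2 = 8.5.
Batch X values → pooled ranks: 2→7, 1.5→8.5, 4.1→2, 2.9→4, 2.4→5
Rank sum = 7 + 8.5 + 2 + 4 + 5 = 26.5

26.5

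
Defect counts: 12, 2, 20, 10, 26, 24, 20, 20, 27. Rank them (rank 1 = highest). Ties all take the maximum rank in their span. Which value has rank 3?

24

Sorted (descending): 27, 26, 24, 20, 20, 20, 12, 10, 2
The 3 values of 20 occupy positions 4–6 → each gets rank 6.
Rank 3 → value 24.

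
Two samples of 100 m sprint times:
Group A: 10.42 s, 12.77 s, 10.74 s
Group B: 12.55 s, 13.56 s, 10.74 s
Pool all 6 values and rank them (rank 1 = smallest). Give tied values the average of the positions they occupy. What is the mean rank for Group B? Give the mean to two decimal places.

Sorted (ascending): 10.42, 10.74, 10.74, 12.55, 12.77, 13.56
The 2 values of 10.74 occupy positions 2–3 → average rank (2+3)/2 = 2.5.
Group B values → pooled ranks: 12.55→4, 13.56→6, 10.74→2.5
Mean rank = (4 + 6 + 2.5) / 3 = 4.17

4.17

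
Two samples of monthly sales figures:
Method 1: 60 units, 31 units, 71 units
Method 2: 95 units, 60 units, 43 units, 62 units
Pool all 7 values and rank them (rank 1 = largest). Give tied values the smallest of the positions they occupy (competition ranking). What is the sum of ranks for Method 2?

Sorted (descending): 95, 71, 62, 60, 60, 43, 31
The 2 values of 60 occupy positions 4–5 → each gets rank 4.
Method 2 values → pooled ranks: 95→1, 60→4, 43→6, 62→3
Rank sum = 1 + 4 + 6 + 3 = 14

14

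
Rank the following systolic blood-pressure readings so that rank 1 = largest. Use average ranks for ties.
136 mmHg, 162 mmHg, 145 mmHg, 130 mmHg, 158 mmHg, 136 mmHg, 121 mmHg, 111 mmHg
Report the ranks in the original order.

Sorted (descending): 162, 158, 145, 136, 136, 130, 121, 111
The 2 values of 136 occupy positions 4–5 → average rank (4+5)/2 = 4.5.

4.5, 1, 3, 6, 2, 4.5, 7, 8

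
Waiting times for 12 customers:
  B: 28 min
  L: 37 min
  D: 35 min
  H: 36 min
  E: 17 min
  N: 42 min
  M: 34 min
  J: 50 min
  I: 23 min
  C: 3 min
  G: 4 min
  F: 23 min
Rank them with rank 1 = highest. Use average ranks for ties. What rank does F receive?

Sorted (descending): 50, 42, 37, 36, 35, 34, 28, 23, 23, 17, 4, 3
The 2 values of 23 occupy positions 8–9 → average rank (8+9)/2 = 8.5.
F has value 23 min → rank 8.5.

8.5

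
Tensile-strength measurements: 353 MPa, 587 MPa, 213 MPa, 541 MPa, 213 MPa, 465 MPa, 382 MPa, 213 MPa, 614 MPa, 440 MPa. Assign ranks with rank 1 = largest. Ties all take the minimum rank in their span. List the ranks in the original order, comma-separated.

7, 2, 8, 3, 8, 4, 6, 8, 1, 5

Sorted (descending): 614, 587, 541, 465, 440, 382, 353, 213, 213, 213
The 3 values of 213 occupy positions 8–10 → each gets rank 8.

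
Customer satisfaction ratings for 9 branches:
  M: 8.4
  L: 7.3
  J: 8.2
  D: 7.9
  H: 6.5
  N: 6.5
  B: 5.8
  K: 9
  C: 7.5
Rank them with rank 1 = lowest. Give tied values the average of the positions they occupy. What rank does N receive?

2.5

Sorted (ascending): 5.8, 6.5, 6.5, 7.3, 7.5, 7.9, 8.2, 8.4, 9
The 2 values of 6.5 occupy positions 2–3 → average rank (2+3)/2 = 2.5.
N has value 6.5 → rank 2.5.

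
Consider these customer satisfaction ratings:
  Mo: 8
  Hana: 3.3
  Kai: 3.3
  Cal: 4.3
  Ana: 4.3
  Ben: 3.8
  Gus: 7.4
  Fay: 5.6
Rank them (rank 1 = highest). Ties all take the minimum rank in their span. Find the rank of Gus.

Sorted (descending): 8, 7.4, 5.6, 4.3, 4.3, 3.8, 3.3, 3.3
The 2 values of 4.3 occupy positions 4–5 → each gets rank 4.
The 2 values of 3.3 occupy positions 7–8 → each gets rank 7.
Gus has value 7.4 → rank 2.

2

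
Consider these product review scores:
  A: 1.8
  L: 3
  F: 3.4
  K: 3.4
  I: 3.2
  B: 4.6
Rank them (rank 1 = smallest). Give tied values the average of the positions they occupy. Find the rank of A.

Sorted (ascending): 1.8, 3, 3.2, 3.4, 3.4, 4.6
The 2 values of 3.4 occupy positions 4–5 → average rank (4+5)/2 = 4.5.
A has value 1.8 → rank 1.

1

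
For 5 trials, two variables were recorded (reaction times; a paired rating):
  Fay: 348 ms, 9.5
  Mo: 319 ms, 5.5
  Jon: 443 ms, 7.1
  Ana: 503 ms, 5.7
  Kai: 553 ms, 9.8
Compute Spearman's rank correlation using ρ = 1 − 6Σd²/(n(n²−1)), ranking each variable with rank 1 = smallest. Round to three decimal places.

Ranks of variable 1: 2, 1, 3, 4, 5
Ranks of variable 2: 4, 1, 3, 2, 5
d = r₁ − r₂: -2, 0, 0, 2, 0
d²: 4, 0, 0, 4, 0; Σd² = 8
ρ = 1 − 6·8/(5·24) = 1 − 48/120 = 0.600

0.600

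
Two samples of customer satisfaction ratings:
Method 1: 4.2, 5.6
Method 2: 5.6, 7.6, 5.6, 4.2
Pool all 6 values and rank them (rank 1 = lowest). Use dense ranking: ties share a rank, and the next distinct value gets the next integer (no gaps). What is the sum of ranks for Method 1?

Sorted (ascending): 4.2, 4.2, 5.6, 5.6, 5.6, 7.6
The 2 values of 4.2 share dense rank 1.
The 3 values of 5.6 share dense rank 2.
Remaining distinct values take the next consecutive integers.
Method 1 values → pooled ranks: 4.2→1, 5.6→2
Rank sum = 1 + 2 = 3

3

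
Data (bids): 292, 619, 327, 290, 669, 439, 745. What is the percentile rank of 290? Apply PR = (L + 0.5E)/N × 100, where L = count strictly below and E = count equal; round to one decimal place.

7.1

N = 7.
Strictly below 290: 0. Equal to 290: 1.
PR = (0 + 0.5·1)/7 × 100 = 7.1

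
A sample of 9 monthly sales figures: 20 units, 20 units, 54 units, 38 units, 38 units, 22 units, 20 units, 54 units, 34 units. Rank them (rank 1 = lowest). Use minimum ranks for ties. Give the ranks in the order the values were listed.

Sorted (ascending): 20, 20, 20, 22, 34, 38, 38, 54, 54
The 3 values of 20 occupy positions 1–3 → each gets rank 1.
The 2 values of 38 occupy positions 6–7 → each gets rank 6.
The 2 values of 54 occupy positions 8–9 → each gets rank 8.

1, 1, 8, 6, 6, 4, 1, 8, 5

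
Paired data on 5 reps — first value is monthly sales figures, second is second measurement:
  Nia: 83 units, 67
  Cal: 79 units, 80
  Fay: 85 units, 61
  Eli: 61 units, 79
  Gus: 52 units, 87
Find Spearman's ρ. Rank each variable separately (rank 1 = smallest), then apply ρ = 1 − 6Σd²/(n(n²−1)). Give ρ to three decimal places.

Ranks of variable 1: 4, 3, 5, 2, 1
Ranks of variable 2: 2, 4, 1, 3, 5
d = r₁ − r₂: 2, -1, 4, -1, -4
d²: 4, 1, 16, 1, 16; Σd² = 38
ρ = 1 − 6·38/(5·24) = 1 − 228/120 = -0.900

-0.900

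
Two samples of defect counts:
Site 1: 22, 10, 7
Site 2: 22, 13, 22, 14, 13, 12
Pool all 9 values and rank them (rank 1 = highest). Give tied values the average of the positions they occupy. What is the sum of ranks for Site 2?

26

Sorted (descending): 22, 22, 22, 14, 13, 13, 12, 10, 7
The 3 values of 22 occupy positions 1–3 → average rank 2.
The 2 values of 13 occupy positions 5–6 → average rank (5+6)/2 = 5.5.
Site 2 values → pooled ranks: 22→2, 13→5.5, 22→2, 14→4, 13→5.5, 12→7
Rank sum = 2 + 5.5 + 2 + 4 + 5.5 + 7 = 26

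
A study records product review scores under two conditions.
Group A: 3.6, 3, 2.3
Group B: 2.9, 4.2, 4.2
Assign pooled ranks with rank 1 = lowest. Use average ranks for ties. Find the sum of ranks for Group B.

13

Sorted (ascending): 2.3, 2.9, 3, 3.6, 4.2, 4.2
The 2 values of 4.2 occupy positions 5–6 → average rank (5+6)/2 = 5.5.
Group B values → pooled ranks: 2.9→2, 4.2→5.5, 4.2→5.5
Rank sum = 2 + 5.5 + 5.5 = 13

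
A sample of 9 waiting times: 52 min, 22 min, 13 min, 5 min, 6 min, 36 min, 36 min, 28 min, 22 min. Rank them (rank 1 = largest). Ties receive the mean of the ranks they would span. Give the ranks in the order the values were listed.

Sorted (descending): 52, 36, 36, 28, 22, 22, 13, 6, 5
The 2 values of 36 occupy positions 2–3 → average rank (2+3)/2 = 2.5.
The 2 values of 22 occupy positions 5–6 → average rank (5+6)/2 = 5.5.

1, 5.5, 7, 9, 8, 2.5, 2.5, 4, 5.5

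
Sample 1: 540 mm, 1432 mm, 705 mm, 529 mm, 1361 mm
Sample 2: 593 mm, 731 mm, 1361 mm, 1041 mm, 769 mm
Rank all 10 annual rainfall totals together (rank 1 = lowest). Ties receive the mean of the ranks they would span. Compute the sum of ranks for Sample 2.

Sorted (ascending): 529, 540, 593, 705, 731, 769, 1041, 1361, 1361, 1432
The 2 values of 1361 occupy positions 8–9 → average rank (8+9)/2 = 8.5.
Sample 2 values → pooled ranks: 593→3, 731→5, 1361→8.5, 1041→7, 769→6
Rank sum = 3 + 5 + 8.5 + 7 + 6 = 29.5

29.5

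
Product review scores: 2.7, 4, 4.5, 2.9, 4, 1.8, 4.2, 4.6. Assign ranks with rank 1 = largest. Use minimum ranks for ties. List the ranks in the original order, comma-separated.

7, 4, 2, 6, 4, 8, 3, 1

Sorted (descending): 4.6, 4.5, 4.2, 4, 4, 2.9, 2.7, 1.8
The 2 values of 4 occupy positions 4–5 → each gets rank 4.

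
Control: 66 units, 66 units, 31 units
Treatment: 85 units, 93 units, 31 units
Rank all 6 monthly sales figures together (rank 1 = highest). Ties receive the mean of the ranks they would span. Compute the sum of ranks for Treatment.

Sorted (descending): 93, 85, 66, 66, 31, 31
The 2 values of 66 occupy positions 3–4 → average rank (3+4)/2 = 3.5.
The 2 values of 31 occupy positions 5–6 → average rank (5+6)/2 = 5.5.
Treatment values → pooled ranks: 85→2, 93→1, 31→5.5
Rank sum = 2 + 1 + 5.5 = 8.5

8.5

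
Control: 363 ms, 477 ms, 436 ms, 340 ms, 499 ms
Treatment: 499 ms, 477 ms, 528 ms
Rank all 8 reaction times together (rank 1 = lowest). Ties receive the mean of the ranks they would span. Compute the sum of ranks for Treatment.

19

Sorted (ascending): 340, 363, 436, 477, 477, 499, 499, 528
The 2 values of 477 occupy positions 4–5 → average rank (4+5)/2 = 4.5.
The 2 values of 499 occupy positions 6–7 → average rank (6+7)/2 = 6.5.
Treatment values → pooled ranks: 499→6.5, 477→4.5, 528→8
Rank sum = 6.5 + 4.5 + 8 = 19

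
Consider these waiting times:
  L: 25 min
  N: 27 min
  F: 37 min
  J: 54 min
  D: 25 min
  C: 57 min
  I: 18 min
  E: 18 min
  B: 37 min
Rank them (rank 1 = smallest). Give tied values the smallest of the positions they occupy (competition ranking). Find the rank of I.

Sorted (ascending): 18, 18, 25, 25, 27, 37, 37, 54, 57
The 2 values of 18 occupy positions 1–2 → each gets rank 1.
The 2 values of 25 occupy positions 3–4 → each gets rank 3.
The 2 values of 37 occupy positions 6–7 → each gets rank 6.
I has value 18 min → rank 1.

1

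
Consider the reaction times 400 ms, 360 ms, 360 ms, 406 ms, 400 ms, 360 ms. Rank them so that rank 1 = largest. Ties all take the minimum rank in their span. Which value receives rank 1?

Sorted (descending): 406, 400, 400, 360, 360, 360
The 2 values of 400 occupy positions 2–3 → each gets rank 2.
The 3 values of 360 occupy positions 4–6 → each gets rank 4.
Rank 1 → value 406.

406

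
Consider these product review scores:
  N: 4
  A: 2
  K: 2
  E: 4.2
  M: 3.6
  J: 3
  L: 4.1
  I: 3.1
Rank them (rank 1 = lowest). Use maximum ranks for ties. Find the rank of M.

Sorted (ascending): 2, 2, 3, 3.1, 3.6, 4, 4.1, 4.2
The 2 values of 2 occupy positions 1–2 → each gets rank 2.
M has value 3.6 → rank 5.

5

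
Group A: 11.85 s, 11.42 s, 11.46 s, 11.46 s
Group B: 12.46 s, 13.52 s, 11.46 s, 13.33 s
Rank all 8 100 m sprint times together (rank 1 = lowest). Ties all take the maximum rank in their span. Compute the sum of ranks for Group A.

Sorted (ascending): 11.42, 11.46, 11.46, 11.46, 11.85, 12.46, 13.33, 13.52
The 3 values of 11.46 occupy positions 2–4 → each gets rank 4.
Group A values → pooled ranks: 11.85→5, 11.42→1, 11.46→4, 11.46→4
Rank sum = 5 + 1 + 4 + 4 = 14

14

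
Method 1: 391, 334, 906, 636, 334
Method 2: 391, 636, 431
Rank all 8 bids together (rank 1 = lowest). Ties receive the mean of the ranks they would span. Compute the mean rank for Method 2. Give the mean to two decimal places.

Sorted (ascending): 334, 334, 391, 391, 431, 636, 636, 906
The 2 values of 334 occupy positions 1–2 → average rank (1+2)/2 = 1.5.
The 2 values of 391 occupy positions 3–4 → average rank (3+4)/2 = 3.5.
The 2 values of 636 occupy positions 6–7 → average rank (6+7)/2 = 6.5.
Method 2 values → pooled ranks: 391→3.5, 636→6.5, 431→5
Mean rank = (3.5 + 6.5 + 5) / 3 = 5.00

5.00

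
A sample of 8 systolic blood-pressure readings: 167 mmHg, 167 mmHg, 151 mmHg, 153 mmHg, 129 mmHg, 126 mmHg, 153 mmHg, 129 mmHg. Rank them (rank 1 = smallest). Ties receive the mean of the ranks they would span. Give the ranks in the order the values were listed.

Sorted (ascending): 126, 129, 129, 151, 153, 153, 167, 167
The 2 values of 129 occupy positions 2–3 → average rank (2+3)/2 = 2.5.
The 2 values of 153 occupy positions 5–6 → average rank (5+6)/2 = 5.5.
The 2 values of 167 occupy positions 7–8 → average rank (7+8)/2 = 7.5.

7.5, 7.5, 4, 5.5, 2.5, 1, 5.5, 2.5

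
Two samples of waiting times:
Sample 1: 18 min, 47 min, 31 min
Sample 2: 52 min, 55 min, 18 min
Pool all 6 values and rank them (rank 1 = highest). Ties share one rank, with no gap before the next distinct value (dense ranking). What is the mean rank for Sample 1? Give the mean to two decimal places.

Sorted (descending): 55, 52, 47, 31, 18, 18
The 2 values of 18 share dense rank 5.
Remaining distinct values take the next consecutive integers.
Sample 1 values → pooled ranks: 18→5, 47→3, 31→4
Mean rank = (5 + 3 + 4) / 3 = 4.00

4.00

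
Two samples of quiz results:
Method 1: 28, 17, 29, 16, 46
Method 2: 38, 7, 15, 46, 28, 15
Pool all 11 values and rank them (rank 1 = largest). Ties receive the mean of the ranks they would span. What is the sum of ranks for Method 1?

Sorted (descending): 46, 46, 38, 29, 28, 28, 17, 16, 15, 15, 7
The 2 values of 46 occupy positions 1–2 → average rank (1+2)/2 = 1.5.
The 2 values of 28 occupy positions 5–6 → average rank (5+6)/2 = 5.5.
The 2 values of 15 occupy positions 9–10 → average rank (9+10)/2 = 9.5.
Method 1 values → pooled ranks: 28→5.5, 17→7, 29→4, 16→8, 46→1.5
Rank sum = 5.5 + 7 + 4 + 8 + 1.5 = 26

26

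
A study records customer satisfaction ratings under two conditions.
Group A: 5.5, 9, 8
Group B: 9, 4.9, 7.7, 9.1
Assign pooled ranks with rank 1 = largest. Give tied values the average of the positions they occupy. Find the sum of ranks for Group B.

Sorted (descending): 9.1, 9, 9, 8, 7.7, 5.5, 4.9
The 2 values of 9 occupy positions 2–3 → average rank (2+3)/2 = 2.5.
Group B values → pooled ranks: 9→2.5, 4.9→7, 7.7→5, 9.1→1
Rank sum = 2.5 + 7 + 5 + 1 = 15.5

15.5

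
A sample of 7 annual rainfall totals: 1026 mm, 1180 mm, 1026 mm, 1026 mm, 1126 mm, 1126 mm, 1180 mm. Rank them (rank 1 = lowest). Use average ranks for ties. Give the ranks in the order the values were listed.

2, 6.5, 2, 2, 4.5, 4.5, 6.5

Sorted (ascending): 1026, 1026, 1026, 1126, 1126, 1180, 1180
The 3 values of 1026 occupy positions 1–3 → average rank 2.
The 2 values of 1126 occupy positions 4–5 → average rank (4+5)/2 = 4.5.
The 2 values of 1180 occupy positions 6–7 → average rank (6+7)/2 = 6.5.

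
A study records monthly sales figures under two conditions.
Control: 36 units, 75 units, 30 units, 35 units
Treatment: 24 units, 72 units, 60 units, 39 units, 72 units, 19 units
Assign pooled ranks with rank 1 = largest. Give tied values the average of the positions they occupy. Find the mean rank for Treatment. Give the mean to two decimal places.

Sorted (descending): 75, 72, 72, 60, 39, 36, 35, 30, 24, 19
The 2 values of 72 occupy positions 2–3 → average rank (2+3)/2 = 2.5.
Treatment values → pooled ranks: 24→9, 72→2.5, 60→4, 39→5, 72→2.5, 19→10
Mean rank = (9 + 2.5 + 4 + 5 + 2.5 + 10) / 6 = 5.50

5.50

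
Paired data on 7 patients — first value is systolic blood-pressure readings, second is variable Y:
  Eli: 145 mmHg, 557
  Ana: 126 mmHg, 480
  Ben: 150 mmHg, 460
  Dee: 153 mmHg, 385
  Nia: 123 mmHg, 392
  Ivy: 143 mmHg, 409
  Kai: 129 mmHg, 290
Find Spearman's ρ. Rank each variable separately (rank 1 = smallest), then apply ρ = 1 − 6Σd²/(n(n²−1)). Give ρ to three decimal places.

0.036

Ranks of variable 1: 5, 2, 6, 7, 1, 4, 3
Ranks of variable 2: 7, 6, 5, 2, 3, 4, 1
d = r₁ − r₂: -2, -4, 1, 5, -2, 0, 2
d²: 4, 16, 1, 25, 4, 0, 4; Σd² = 54
ρ = 1 − 6·54/(7·48) = 1 − 324/336 = 0.036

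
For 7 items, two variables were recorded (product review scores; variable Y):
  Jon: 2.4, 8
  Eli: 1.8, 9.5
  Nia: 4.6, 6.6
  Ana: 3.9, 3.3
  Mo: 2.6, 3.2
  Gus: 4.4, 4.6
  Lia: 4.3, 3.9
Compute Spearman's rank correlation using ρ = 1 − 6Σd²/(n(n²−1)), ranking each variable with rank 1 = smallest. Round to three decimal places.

-0.286

Ranks of variable 1: 2, 1, 7, 4, 3, 6, 5
Ranks of variable 2: 6, 7, 5, 2, 1, 4, 3
d = r₁ − r₂: -4, -6, 2, 2, 2, 2, 2
d²: 16, 36, 4, 4, 4, 4, 4; Σd² = 72
ρ = 1 − 6·72/(7·48) = 1 − 432/336 = -0.286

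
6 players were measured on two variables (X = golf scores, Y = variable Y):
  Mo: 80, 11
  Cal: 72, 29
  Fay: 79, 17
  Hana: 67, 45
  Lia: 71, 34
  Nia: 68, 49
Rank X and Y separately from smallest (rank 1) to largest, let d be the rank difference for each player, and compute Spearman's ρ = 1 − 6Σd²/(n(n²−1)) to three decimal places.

Ranks of variable 1: 6, 4, 5, 1, 3, 2
Ranks of variable 2: 1, 3, 2, 5, 4, 6
d = r₁ − r₂: 5, 1, 3, -4, -1, -4
d²: 25, 1, 9, 16, 1, 16; Σd² = 68
ρ = 1 − 6·68/(6·35) = 1 − 408/210 = -0.943

-0.943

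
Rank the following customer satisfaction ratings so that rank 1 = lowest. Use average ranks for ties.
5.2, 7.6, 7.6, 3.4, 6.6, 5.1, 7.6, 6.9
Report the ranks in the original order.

3, 7, 7, 1, 4, 2, 7, 5

Sorted (ascending): 3.4, 5.1, 5.2, 6.6, 6.9, 7.6, 7.6, 7.6
The 3 values of 7.6 occupy positions 6–8 → average rank 7.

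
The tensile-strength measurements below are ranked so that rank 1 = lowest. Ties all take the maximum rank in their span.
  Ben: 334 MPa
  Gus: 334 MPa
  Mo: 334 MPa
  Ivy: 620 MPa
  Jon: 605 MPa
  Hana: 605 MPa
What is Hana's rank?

Sorted (ascending): 334, 334, 334, 605, 605, 620
The 3 values of 334 occupy positions 1–3 → each gets rank 3.
The 2 values of 605 occupy positions 4–5 → each gets rank 5.
Hana has value 605 MPa → rank 5.

5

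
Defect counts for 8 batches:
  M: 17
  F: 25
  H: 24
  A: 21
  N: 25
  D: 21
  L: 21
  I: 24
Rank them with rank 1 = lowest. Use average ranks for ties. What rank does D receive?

Sorted (ascending): 17, 21, 21, 21, 24, 24, 25, 25
The 3 values of 21 occupy positions 2–4 → average rank 3.
The 2 values of 24 occupy positions 5–6 → average rank (5+6)/2 = 5.5.
The 2 values of 25 occupy positions 7–8 → average rank (7+8)/2 = 7.5.
D has value 21 → rank 3.

3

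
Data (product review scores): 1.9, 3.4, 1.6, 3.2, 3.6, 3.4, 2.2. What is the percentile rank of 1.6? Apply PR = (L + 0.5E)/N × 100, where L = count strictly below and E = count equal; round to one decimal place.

7.1

N = 7.
Strictly below 1.6: 0. Equal to 1.6: 1.
PR = (0 + 0.5·1)/7 × 100 = 7.1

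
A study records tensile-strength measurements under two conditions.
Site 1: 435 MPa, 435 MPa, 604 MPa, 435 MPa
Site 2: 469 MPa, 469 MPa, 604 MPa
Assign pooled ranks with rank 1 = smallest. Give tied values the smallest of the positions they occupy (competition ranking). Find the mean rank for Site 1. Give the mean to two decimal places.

Sorted (ascending): 435, 435, 435, 469, 469, 604, 604
The 3 values of 435 occupy positions 1–3 → each gets rank 1.
The 2 values of 469 occupy positions 4–5 → each gets rank 4.
The 2 values of 604 occupy positions 6–7 → each gets rank 6.
Site 1 values → pooled ranks: 435→1, 435→1, 604→6, 435→1
Mean rank = (1 + 1 + 6 + 1) / 4 = 2.25

2.25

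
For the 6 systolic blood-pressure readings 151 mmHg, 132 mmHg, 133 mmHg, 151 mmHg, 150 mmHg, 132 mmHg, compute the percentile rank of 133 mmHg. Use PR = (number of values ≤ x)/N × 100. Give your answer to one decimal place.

N = 6.
Strictly below 133: 2. Equal to 133: 1.
PR = 3/6 × 100 = 50.0

50.0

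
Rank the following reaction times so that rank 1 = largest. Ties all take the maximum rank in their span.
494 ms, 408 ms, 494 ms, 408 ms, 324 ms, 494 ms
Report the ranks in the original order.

3, 5, 3, 5, 6, 3

Sorted (descending): 494, 494, 494, 408, 408, 324
The 3 values of 494 occupy positions 1–3 → each gets rank 3.
The 2 values of 408 occupy positions 4–5 → each gets rank 5.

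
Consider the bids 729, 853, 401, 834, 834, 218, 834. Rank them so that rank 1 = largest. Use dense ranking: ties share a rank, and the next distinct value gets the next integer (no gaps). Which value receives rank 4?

Sorted (descending): 853, 834, 834, 834, 729, 401, 218
The 3 values of 834 share dense rank 2.
Remaining distinct values take the next consecutive integers.
Rank 4 → value 401.

401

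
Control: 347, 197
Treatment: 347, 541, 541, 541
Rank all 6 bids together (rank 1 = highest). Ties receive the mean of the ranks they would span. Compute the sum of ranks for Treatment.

10.5

Sorted (descending): 541, 541, 541, 347, 347, 197
The 3 values of 541 occupy positions 1–3 → average rank 2.
The 2 values of 347 occupy positions 4–5 → average rank (4+5)/2 = 4.5.
Treatment values → pooled ranks: 347→4.5, 541→2, 541→2, 541→2
Rank sum = 4.5 + 2 + 2 + 2 = 10.5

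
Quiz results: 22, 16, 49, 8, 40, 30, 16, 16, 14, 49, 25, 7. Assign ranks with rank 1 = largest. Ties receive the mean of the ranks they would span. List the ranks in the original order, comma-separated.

Sorted (descending): 49, 49, 40, 30, 25, 22, 16, 16, 16, 14, 8, 7
The 2 values of 49 occupy positions 1–2 → average rank (1+2)/2 = 1.5.
The 3 values of 16 occupy positions 7–9 → average rank 8.

6, 8, 1.5, 11, 3, 4, 8, 8, 10, 1.5, 5, 12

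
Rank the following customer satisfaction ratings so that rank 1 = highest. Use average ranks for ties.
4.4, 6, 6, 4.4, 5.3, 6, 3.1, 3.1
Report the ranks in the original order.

Sorted (descending): 6, 6, 6, 5.3, 4.4, 4.4, 3.1, 3.1
The 3 values of 6 occupy positions 1–3 → average rank 2.
The 2 values of 4.4 occupy positions 5–6 → average rank (5+6)/2 = 5.5.
The 2 values of 3.1 occupy positions 7–8 → average rank (7+8)/2 = 7.5.

5.5, 2, 2, 5.5, 4, 2, 7.5, 7.5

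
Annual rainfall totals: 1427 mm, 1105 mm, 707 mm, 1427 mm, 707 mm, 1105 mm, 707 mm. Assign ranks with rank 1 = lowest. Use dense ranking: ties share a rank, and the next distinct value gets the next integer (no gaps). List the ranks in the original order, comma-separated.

3, 2, 1, 3, 1, 2, 1

Sorted (ascending): 707, 707, 707, 1105, 1105, 1427, 1427
The 3 values of 707 share dense rank 1.
The 2 values of 1105 share dense rank 2.
The 2 values of 1427 share dense rank 3.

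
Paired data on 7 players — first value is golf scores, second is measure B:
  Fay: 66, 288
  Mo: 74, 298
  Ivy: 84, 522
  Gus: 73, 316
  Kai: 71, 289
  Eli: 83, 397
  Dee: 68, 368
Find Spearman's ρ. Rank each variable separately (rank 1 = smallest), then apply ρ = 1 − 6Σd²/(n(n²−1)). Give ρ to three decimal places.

0.750

Ranks of variable 1: 1, 5, 7, 4, 3, 6, 2
Ranks of variable 2: 1, 3, 7, 4, 2, 6, 5
d = r₁ − r₂: 0, 2, 0, 0, 1, 0, -3
d²: 0, 4, 0, 0, 1, 0, 9; Σd² = 14
ρ = 1 − 6·14/(7·48) = 1 − 84/336 = 0.750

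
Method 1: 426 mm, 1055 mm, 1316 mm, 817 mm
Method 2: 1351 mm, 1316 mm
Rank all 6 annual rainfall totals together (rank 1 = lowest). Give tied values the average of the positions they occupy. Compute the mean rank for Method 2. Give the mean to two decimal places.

Sorted (ascending): 426, 817, 1055, 1316, 1316, 1351
The 2 values of 1316 occupy positions 4–5 → average rank (4+5)/2 = 4.5.
Method 2 values → pooled ranks: 1351→6, 1316→4.5
Mean rank = (6 + 4.5) / 2 = 5.25

5.25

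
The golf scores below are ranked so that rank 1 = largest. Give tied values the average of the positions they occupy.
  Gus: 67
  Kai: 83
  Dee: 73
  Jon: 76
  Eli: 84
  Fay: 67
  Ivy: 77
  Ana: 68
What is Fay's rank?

7.5

Sorted (descending): 84, 83, 77, 76, 73, 68, 67, 67
The 2 values of 67 occupy positions 7–8 → average rank (7+8)/2 = 7.5.
Fay has value 67 → rank 7.5.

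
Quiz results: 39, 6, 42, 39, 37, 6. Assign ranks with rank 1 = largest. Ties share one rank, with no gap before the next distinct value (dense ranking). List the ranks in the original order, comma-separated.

2, 4, 1, 2, 3, 4

Sorted (descending): 42, 39, 39, 37, 6, 6
The 2 values of 39 share dense rank 2.
The 2 values of 6 share dense rank 4.
Remaining distinct values take the next consecutive integers.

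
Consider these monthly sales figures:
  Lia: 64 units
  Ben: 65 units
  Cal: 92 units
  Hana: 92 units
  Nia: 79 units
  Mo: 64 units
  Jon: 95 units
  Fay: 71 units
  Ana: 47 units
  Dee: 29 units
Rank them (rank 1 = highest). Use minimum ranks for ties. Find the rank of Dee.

Sorted (descending): 95, 92, 92, 79, 71, 65, 64, 64, 47, 29
The 2 values of 92 occupy positions 2–3 → each gets rank 2.
The 2 values of 64 occupy positions 7–8 → each gets rank 7.
Dee has value 29 units → rank 10.

10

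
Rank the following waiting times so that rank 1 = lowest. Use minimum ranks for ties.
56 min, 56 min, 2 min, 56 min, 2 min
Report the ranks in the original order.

3, 3, 1, 3, 1

Sorted (ascending): 2, 2, 56, 56, 56
The 2 values of 2 occupy positions 1–2 → each gets rank 1.
The 3 values of 56 occupy positions 3–5 → each gets rank 3.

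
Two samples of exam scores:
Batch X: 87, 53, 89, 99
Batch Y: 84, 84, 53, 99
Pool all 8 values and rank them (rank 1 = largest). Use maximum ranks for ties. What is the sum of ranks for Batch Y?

22

Sorted (descending): 99, 99, 89, 87, 84, 84, 53, 53
The 2 values of 99 occupy positions 1–2 → each gets rank 2.
The 2 values of 84 occupy positions 5–6 → each gets rank 6.
The 2 values of 53 occupy positions 7–8 → each gets rank 8.
Batch Y values → pooled ranks: 84→6, 84→6, 53→8, 99→2
Rank sum = 6 + 6 + 8 + 2 = 22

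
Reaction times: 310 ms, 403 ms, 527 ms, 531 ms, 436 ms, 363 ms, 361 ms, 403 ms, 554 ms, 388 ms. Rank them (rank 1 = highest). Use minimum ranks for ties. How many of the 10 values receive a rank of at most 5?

Sorted (descending): 554, 531, 527, 436, 403, 403, 388, 363, 361, 310
The 2 values of 403 occupy positions 5–6 → each gets rank 5.
Ranks ≤ 5: {1, 2, 3, 4, 5, 5} → 6 values.

6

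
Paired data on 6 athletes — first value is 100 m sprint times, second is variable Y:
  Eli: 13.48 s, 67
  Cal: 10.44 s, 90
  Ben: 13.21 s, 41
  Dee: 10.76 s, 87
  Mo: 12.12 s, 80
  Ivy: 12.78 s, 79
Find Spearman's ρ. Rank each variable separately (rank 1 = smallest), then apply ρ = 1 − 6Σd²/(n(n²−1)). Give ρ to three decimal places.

Ranks of variable 1: 6, 1, 5, 2, 3, 4
Ranks of variable 2: 2, 6, 1, 5, 4, 3
d = r₁ − r₂: 4, -5, 4, -3, -1, 1
d²: 16, 25, 16, 9, 1, 1; Σd² = 68
ρ = 1 − 6·68/(6·35) = 1 − 408/210 = -0.943

-0.943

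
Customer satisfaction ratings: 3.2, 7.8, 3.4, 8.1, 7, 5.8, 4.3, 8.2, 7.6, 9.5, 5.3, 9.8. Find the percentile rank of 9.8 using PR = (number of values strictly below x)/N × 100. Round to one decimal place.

91.7

N = 12.
Strictly below 9.8: 11. Equal to 9.8: 1.
PR = 11/12 × 100 = 91.7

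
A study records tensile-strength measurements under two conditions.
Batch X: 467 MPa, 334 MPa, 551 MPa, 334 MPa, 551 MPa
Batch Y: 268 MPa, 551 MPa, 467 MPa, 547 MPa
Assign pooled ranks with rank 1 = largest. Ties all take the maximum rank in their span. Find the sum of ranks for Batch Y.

22

Sorted (descending): 551, 551, 551, 547, 467, 467, 334, 334, 268
The 3 values of 551 occupy positions 1–3 → each gets rank 3.
The 2 values of 467 occupy positions 5–6 → each gets rank 6.
The 2 values of 334 occupy positions 7–8 → each gets rank 8.
Batch Y values → pooled ranks: 268→9, 551→3, 467→6, 547→4
Rank sum = 9 + 3 + 6 + 4 = 22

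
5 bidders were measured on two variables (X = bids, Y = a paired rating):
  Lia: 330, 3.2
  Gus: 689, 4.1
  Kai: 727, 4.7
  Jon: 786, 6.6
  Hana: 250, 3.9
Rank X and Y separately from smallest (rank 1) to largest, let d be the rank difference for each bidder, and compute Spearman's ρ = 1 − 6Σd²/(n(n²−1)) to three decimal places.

Ranks of variable 1: 2, 3, 4, 5, 1
Ranks of variable 2: 1, 3, 4, 5, 2
d = r₁ − r₂: 1, 0, 0, 0, -1
d²: 1, 0, 0, 0, 1; Σd² = 2
ρ = 1 − 6·2/(5·24) = 1 − 12/120 = 0.900

0.900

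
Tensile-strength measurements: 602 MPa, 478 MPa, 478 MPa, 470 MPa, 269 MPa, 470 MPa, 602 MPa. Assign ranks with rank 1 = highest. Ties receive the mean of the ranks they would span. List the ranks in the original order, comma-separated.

1.5, 3.5, 3.5, 5.5, 7, 5.5, 1.5

Sorted (descending): 602, 602, 478, 478, 470, 470, 269
The 2 values of 602 occupy positions 1–2 → average rank (1+2)/2 = 1.5.
The 2 values of 478 occupy positions 3–4 → average rank (3+4)/2 = 3.5.
The 2 values of 470 occupy positions 5–6 → average rank (5+6)/2 = 5.5.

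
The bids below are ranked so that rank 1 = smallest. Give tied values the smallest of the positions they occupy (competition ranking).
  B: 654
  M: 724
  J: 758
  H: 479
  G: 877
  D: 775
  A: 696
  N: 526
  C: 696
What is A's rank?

4

Sorted (ascending): 479, 526, 654, 696, 696, 724, 758, 775, 877
The 2 values of 696 occupy positions 4–5 → each gets rank 4.
A has value 696 → rank 4.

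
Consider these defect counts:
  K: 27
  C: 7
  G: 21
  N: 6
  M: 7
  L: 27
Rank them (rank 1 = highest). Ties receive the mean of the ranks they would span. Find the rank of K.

1.5

Sorted (descending): 27, 27, 21, 7, 7, 6
The 2 values of 27 occupy positions 1–2 → average rank (1+2)/2 = 1.5.
The 2 values of 7 occupy positions 4–5 → average rank (4+5)/2 = 4.5.
K has value 27 → rank 1.5.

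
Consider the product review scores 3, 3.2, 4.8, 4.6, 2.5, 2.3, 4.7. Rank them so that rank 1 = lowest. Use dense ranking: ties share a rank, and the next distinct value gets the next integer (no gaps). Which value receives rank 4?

Sorted (ascending): 2.3, 2.5, 3, 3.2, 4.6, 4.7, 4.8
No ties — each value takes its position as its rank.
Rank 4 → value 3.2.

3.2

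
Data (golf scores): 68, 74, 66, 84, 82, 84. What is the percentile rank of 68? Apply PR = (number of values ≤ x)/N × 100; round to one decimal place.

33.3

N = 6.
Strictly below 68: 1. Equal to 68: 1.
PR = 2/6 × 100 = 33.3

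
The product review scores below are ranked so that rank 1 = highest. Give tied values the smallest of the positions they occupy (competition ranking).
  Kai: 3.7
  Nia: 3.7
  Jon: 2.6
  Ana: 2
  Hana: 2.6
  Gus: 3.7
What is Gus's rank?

Sorted (descending): 3.7, 3.7, 3.7, 2.6, 2.6, 2
The 3 values of 3.7 occupy positions 1–3 → each gets rank 1.
The 2 values of 2.6 occupy positions 4–5 → each gets rank 4.
Gus has value 3.7 → rank 1.

1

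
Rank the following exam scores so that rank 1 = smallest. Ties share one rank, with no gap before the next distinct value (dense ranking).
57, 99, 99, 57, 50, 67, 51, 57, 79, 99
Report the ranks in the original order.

Sorted (ascending): 50, 51, 57, 57, 57, 67, 79, 99, 99, 99
The 3 values of 57 share dense rank 3.
The 3 values of 99 share dense rank 6.
Remaining distinct values take the next consecutive integers.

3, 6, 6, 3, 1, 4, 2, 3, 5, 6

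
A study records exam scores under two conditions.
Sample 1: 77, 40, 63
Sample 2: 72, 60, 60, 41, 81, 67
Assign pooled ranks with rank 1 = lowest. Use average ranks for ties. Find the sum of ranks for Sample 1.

Sorted (ascending): 40, 41, 60, 60, 63, 67, 72, 77, 81
The 2 values of 60 occupy positions 3–4 → average rank (3+4)/2 = 3.5.
Sample 1 values → pooled ranks: 77→8, 40→1, 63→5
Rank sum = 8 + 1 + 5 = 14

14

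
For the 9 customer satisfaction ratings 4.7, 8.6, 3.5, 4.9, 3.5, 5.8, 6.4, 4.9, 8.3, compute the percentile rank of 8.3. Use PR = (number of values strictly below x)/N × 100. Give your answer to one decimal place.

77.8

N = 9.
Strictly below 8.3: 7. Equal to 8.3: 1.
PR = 7/9 × 100 = 77.8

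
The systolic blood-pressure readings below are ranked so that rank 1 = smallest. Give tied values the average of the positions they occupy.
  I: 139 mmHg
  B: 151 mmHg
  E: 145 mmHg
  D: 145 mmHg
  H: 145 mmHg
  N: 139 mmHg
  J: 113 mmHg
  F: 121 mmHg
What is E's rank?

Sorted (ascending): 113, 121, 139, 139, 145, 145, 145, 151
The 2 values of 139 occupy positions 3–4 → average rank (3+4)/2 = 3.5.
The 3 values of 145 occupy positions 5–7 → average rank 6.
E has value 145 mmHg → rank 6.

6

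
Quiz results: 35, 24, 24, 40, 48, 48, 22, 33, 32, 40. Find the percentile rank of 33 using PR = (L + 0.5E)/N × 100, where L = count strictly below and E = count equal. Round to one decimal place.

45.0

N = 10.
Strictly below 33: 4. Equal to 33: 1.
PR = (4 + 0.5·1)/10 × 100 = 45.0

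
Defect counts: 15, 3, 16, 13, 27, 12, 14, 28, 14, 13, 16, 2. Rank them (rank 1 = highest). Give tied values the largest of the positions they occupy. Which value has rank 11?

Sorted (descending): 28, 27, 16, 16, 15, 14, 14, 13, 13, 12, 3, 2
The 2 values of 16 occupy positions 3–4 → each gets rank 4.
The 2 values of 14 occupy positions 6–7 → each gets rank 7.
The 2 values of 13 occupy positions 8–9 → each gets rank 9.
Rank 11 → value 3.

3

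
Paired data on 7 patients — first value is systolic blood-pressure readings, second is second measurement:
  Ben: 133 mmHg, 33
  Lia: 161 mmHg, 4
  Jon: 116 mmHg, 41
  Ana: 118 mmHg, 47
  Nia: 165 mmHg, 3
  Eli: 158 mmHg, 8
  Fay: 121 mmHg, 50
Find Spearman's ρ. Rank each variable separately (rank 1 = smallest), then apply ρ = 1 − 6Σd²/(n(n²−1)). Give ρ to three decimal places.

-0.857

Ranks of variable 1: 4, 6, 1, 2, 7, 5, 3
Ranks of variable 2: 4, 2, 5, 6, 1, 3, 7
d = r₁ − r₂: 0, 4, -4, -4, 6, 2, -4
d²: 0, 16, 16, 16, 36, 4, 16; Σd² = 104
ρ = 1 − 6·104/(7·48) = 1 − 624/336 = -0.857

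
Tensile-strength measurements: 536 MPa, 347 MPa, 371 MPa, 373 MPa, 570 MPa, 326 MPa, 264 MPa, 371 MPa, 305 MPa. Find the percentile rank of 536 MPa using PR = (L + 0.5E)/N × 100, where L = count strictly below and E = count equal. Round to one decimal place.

83.3

N = 9.
Strictly below 536: 7. Equal to 536: 1.
PR = (7 + 0.5·1)/9 × 100 = 83.3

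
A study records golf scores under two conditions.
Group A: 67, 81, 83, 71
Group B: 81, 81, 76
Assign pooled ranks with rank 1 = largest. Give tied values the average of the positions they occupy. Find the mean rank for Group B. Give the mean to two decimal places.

Sorted (descending): 83, 81, 81, 81, 76, 71, 67
The 3 values of 81 occupy positions 2–4 → average rank 3.
Group B values → pooled ranks: 81→3, 81→3, 76→5
Mean rank = (3 + 3 + 5) / 3 = 3.67

3.67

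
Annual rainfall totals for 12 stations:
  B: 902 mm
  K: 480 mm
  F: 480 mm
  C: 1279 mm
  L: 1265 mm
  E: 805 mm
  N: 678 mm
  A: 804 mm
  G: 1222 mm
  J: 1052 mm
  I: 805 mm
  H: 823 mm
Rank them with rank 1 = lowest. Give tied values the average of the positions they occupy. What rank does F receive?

Sorted (ascending): 480, 480, 678, 804, 805, 805, 823, 902, 1052, 1222, 1265, 1279
The 2 values of 480 occupy positions 1–2 → average rank (1+2)/2 = 1.5.
The 2 values of 805 occupy positions 5–6 → average rank (5+6)/2 = 5.5.
F has value 480 mm → rank 1.5.

1.5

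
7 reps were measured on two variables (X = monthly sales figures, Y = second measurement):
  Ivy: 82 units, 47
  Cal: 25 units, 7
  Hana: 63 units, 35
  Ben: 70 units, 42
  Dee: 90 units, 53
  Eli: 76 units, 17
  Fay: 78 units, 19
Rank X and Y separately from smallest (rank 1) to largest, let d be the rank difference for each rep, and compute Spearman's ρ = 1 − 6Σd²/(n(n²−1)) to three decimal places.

0.714

Ranks of variable 1: 6, 1, 2, 3, 7, 4, 5
Ranks of variable 2: 6, 1, 4, 5, 7, 2, 3
d = r₁ − r₂: 0, 0, -2, -2, 0, 2, 2
d²: 0, 0, 4, 4, 0, 4, 4; Σd² = 16
ρ = 1 − 6·16/(7·48) = 1 − 96/336 = 0.714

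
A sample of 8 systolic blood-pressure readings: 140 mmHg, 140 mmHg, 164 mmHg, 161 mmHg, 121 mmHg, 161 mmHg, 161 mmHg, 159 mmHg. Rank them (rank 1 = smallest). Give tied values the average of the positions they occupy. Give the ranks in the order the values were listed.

2.5, 2.5, 8, 6, 1, 6, 6, 4

Sorted (ascending): 121, 140, 140, 159, 161, 161, 161, 164
The 2 values of 140 occupy positions 2–3 → average rank (2+3)/2 = 2.5.
The 3 values of 161 occupy positions 5–7 → average rank 6.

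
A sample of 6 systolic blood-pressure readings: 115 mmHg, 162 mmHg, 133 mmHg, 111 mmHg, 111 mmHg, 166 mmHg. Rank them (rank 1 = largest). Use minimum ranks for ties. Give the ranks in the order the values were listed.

Sorted (descending): 166, 162, 133, 115, 111, 111
The 2 values of 111 occupy positions 5–6 → each gets rank 5.

4, 2, 3, 5, 5, 1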